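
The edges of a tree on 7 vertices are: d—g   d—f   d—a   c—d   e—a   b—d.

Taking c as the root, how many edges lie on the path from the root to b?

2

Climbing from b to the root: b–d–c. That's 2 steps.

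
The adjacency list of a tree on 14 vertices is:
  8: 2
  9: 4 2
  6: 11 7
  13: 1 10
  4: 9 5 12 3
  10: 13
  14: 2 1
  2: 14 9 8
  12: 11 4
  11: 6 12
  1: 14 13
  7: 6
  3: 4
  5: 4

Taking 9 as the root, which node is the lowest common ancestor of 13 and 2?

2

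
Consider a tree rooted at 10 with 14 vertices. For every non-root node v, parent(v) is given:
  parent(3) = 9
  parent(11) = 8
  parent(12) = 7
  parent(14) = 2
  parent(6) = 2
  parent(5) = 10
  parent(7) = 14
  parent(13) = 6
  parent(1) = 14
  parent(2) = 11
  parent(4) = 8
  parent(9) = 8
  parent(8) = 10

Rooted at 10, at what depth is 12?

10 → 8 → 11 → 2 → 14 → 7 → 12 — 6 edges.

6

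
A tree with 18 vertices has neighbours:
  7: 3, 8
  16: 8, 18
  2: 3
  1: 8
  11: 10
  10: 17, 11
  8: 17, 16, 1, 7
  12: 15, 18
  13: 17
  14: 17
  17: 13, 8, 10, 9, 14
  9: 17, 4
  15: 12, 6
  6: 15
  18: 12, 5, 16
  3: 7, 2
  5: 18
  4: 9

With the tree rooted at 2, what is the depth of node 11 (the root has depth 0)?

6

2–3–7–8–17–10–11 — 6 edges.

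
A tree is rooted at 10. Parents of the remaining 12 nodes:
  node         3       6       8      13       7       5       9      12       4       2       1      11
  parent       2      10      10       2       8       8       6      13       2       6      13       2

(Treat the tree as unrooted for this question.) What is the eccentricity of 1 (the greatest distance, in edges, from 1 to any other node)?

Distances from 1 peak at 6, attained at 5 (7 also at distance 6).
1–13–2–6–10–8–5

6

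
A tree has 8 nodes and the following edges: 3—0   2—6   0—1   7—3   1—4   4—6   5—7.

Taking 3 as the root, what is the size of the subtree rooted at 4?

The subtree rooted at 4 contains: 4, 6, 2 — 3 nodes.

3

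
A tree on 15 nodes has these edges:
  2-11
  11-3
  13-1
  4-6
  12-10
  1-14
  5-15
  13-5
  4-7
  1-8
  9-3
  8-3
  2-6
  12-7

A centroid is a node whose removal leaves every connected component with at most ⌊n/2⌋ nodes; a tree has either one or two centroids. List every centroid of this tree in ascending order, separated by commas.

3

Removing 3 splits the tree into components of sizes 7, 6, 1; the largest is 7 ≤ ⌊15/2⌋ = 7.
No neighbour of 3 does as well, so 3 is the unique centroid.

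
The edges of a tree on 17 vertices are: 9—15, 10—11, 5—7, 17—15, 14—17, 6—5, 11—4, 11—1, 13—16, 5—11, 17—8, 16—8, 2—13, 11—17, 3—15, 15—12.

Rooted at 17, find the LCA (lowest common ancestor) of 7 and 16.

7's ancestor chain is 7, 5, 11, 17 and 16's is 16, 8, 17; they first meet at 17.

17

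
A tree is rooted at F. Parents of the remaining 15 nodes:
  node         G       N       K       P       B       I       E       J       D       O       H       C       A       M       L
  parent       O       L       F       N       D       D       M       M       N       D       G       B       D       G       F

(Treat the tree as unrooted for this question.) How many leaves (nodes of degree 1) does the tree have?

8

Exactly 8 nodes have a single neighbour: A, C, E, H, I, J, K, P.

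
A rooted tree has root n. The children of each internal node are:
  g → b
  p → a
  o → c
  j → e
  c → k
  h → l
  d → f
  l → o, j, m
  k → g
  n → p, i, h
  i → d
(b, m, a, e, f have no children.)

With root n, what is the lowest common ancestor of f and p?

f's ancestor chain is f, d, i, n and p's is p, n; they first meet at n.

n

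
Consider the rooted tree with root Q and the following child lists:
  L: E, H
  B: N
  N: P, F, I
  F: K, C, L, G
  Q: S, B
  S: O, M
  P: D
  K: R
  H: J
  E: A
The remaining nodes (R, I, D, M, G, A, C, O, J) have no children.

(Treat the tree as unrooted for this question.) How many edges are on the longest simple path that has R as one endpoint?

7

Distances from R peak at 7, attained at O (M also at distance 7).
R–K–F–N–B–Q–S–O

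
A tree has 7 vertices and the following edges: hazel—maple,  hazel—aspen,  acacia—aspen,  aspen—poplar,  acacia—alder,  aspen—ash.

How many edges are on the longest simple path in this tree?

4

A longest path is alder - acacia - aspen - hazel - maple, with 4 edges.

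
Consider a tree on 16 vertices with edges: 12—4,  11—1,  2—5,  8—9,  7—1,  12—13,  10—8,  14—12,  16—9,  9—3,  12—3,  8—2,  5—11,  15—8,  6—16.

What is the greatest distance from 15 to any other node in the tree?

A farthest node from 15 is 7.
The path 15-8-2-5-11-1-7 has 6 edges.

6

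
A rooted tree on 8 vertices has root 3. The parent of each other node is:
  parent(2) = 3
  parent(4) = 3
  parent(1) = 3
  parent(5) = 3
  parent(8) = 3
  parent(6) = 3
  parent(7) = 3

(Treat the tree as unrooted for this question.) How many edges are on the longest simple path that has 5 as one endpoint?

2

The node farthest from 5 is 7 (6, 1, 8, 4, 2 also at distance 2), via 5 – 3 – 7 — 2 edges.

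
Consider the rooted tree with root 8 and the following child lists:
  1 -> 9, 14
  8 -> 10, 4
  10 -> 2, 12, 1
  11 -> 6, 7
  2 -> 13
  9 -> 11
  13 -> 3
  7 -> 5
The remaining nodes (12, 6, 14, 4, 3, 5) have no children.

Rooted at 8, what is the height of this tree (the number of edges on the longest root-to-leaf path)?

6

The longest root-to-leaf path is 8 – 10 – 1 – 9 – 11 – 7 – 5 (6 edges).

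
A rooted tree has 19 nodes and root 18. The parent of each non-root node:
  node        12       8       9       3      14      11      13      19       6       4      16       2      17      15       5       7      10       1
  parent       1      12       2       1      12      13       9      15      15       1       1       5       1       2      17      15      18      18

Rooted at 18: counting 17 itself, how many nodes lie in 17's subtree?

10

17's subtree: {17, 5, 2, 9, 15, 13, 6, 7, 19, 11}, size 10.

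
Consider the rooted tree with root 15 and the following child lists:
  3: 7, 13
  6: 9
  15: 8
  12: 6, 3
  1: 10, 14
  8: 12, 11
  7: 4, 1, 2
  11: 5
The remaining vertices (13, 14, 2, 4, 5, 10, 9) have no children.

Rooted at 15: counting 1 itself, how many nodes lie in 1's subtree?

3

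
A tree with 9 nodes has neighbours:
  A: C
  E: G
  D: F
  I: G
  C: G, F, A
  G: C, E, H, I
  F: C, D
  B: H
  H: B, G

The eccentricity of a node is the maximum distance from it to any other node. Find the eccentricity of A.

4

Distances from A peak at 4, attained at B.
A – C – G – H – B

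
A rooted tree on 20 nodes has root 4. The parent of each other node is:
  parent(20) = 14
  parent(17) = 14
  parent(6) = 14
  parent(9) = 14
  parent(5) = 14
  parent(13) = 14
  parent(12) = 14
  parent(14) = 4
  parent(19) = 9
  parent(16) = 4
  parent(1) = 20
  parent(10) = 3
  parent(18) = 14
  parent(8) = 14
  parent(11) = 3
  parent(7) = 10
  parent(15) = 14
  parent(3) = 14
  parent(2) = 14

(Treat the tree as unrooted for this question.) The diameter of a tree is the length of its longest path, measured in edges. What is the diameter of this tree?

Starting from 7, a farthest node is 1 at distance 5.
One longest path: 7–10–3–14–20–1.
So the diameter is 5.

5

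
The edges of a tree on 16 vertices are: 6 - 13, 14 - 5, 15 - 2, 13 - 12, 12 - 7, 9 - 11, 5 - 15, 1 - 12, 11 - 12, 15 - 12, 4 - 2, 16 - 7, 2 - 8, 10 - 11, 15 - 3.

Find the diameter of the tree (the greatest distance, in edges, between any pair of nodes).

BFS from 6 reaches 8 last, at distance 5; BFS from 8 confirms no node is farther.
Path: 6 - 13 - 12 - 15 - 2 - 8.

5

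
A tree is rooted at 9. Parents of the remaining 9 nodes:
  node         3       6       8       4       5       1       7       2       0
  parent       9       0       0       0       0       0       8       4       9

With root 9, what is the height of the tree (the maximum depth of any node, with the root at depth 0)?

A deepest node is 2, reached by 9 – 0 – 4 – 2.
That path has 3 edges, so the height is 3.

3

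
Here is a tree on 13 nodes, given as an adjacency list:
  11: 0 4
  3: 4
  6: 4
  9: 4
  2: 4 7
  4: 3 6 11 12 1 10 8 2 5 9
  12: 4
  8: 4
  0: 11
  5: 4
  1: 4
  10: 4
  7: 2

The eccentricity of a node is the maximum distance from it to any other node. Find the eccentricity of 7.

4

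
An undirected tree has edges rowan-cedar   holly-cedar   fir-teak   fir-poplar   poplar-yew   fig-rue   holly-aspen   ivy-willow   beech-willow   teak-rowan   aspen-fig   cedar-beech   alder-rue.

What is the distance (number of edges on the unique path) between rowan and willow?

3

rowan–cedar–beech–willow: 3 edges.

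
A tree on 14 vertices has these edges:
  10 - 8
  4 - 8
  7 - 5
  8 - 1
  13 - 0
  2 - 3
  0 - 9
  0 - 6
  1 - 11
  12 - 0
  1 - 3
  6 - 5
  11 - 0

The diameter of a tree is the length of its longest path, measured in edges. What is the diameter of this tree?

BFS from 7 reaches 2 last, at distance 7; BFS from 2 confirms no node is farther.
Path: 7-5-6-0-11-1-3-2.

7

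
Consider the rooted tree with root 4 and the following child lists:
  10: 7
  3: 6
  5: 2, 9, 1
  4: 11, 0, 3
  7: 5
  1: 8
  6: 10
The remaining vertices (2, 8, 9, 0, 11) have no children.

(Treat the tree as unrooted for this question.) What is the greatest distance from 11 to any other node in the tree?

8

Distances from 11 peak at 8, attained at 8.
11–4–3–6–10–7–5–1–8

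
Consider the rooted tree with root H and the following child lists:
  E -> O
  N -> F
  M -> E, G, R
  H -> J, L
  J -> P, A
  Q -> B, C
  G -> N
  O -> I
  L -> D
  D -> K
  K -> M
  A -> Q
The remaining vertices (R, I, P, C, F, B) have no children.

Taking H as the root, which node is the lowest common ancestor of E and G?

M

Path E→root: E M K D L H; path G→root: G M K D L H.
First common node: M.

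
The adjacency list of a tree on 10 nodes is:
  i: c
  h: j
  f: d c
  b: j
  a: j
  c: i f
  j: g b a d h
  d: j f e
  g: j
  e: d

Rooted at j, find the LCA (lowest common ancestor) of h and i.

j

Ancestors of h (toward the root): h, j.
Ancestors of i: i, c, f, d, j.
The deepest node appearing in both lists is j.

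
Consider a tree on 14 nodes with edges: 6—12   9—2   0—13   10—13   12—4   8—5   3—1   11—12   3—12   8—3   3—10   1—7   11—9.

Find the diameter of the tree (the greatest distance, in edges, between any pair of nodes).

7

Starting from 2, a farthest node is 0 at distance 7.
One longest path: 2–9–11–12–3–10–13–0.
So the diameter is 7.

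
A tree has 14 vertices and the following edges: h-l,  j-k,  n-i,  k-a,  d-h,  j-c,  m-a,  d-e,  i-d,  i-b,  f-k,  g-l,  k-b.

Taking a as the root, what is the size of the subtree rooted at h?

3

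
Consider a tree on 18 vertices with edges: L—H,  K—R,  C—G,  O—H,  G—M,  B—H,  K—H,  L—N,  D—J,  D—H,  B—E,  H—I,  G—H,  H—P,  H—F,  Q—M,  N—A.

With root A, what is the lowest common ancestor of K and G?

Path K→root: K H L N A; path G→root: G H L N A.
First common node: H.

H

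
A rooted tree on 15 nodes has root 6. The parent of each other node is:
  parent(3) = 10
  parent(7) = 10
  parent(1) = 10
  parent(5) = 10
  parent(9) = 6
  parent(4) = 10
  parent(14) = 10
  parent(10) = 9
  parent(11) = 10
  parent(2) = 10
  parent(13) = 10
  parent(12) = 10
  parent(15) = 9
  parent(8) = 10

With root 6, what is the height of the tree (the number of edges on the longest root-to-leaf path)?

3

A deepest node is 5, reached by 6–9–10–5.
That path has 3 edges, so the height is 3.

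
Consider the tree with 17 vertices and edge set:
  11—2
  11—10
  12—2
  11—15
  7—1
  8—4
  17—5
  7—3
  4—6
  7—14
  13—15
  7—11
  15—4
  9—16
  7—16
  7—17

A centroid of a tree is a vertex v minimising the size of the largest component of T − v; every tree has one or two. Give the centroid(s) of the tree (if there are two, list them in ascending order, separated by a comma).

Delete 11: the remaining components have sizes 8, 5, 2, 1. Max 8 ≤ 8, so 11 is a centroid.
Every other node leaves some component of size > 8, so the centroid is unique.

11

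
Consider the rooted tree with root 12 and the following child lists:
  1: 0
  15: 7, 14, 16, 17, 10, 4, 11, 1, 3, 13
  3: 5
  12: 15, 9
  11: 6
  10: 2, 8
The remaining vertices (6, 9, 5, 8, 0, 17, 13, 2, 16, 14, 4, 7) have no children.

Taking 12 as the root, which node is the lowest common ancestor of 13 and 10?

Path 13→root: 13 15 12; path 10→root: 10 15 12.
First common node: 15.

15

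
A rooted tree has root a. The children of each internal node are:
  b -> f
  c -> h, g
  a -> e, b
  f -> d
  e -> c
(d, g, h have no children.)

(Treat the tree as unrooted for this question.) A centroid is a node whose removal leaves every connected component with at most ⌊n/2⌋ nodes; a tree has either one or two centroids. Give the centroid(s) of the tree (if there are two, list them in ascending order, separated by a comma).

a, e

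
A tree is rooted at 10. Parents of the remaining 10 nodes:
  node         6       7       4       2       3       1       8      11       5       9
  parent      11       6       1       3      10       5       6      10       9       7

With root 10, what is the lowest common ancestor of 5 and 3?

10

Ancestors of 5 (toward the root): 5, 9, 7, 6, 11, 10.
Ancestors of 3: 3, 10.
The deepest node appearing in both lists is 10.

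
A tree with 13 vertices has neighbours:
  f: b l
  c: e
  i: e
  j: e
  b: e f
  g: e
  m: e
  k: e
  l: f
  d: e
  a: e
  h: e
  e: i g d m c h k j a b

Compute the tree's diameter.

4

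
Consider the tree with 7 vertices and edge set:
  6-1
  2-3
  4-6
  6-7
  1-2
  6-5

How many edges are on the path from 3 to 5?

4

The path is 3 - 2 - 1 - 6 - 5, which has 4 edges.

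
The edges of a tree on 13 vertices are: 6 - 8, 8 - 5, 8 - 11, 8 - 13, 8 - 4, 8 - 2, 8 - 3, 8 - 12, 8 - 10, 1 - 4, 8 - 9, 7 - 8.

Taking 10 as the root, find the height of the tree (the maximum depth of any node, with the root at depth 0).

The longest root-to-leaf path is 10–8–4–1 (3 edges).

3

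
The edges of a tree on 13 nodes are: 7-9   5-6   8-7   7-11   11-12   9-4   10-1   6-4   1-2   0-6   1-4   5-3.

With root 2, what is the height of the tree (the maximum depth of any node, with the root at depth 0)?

6

12 sits deepest: 2 → 1 → 4 → 9 → 7 → 11 → 12 — 6 edges from the root.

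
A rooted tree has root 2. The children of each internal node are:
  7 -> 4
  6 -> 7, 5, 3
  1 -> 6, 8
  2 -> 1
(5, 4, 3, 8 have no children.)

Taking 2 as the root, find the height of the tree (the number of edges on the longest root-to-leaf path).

A deepest node is 4, reached by 2 → 1 → 6 → 7 → 4.
That path has 4 edges, so the height is 4.

4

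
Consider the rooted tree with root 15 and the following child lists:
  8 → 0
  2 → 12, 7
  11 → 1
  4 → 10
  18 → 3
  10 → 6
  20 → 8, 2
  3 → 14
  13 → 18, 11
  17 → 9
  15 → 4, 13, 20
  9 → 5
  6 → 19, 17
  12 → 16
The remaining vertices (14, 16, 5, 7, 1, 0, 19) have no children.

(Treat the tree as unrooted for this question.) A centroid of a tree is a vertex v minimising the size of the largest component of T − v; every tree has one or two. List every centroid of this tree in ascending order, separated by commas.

15

Delete 15: the remaining components have sizes 7, 7, 6. Max 7 ≤ 10, so 15 is a centroid.
No neighbour of 15 does as well, so 15 is the unique centroid.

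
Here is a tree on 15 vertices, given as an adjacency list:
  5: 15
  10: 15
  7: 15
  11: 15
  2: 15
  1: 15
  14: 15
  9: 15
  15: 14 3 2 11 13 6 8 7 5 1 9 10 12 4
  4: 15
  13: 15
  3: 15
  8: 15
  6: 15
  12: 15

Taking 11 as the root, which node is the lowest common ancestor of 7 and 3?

Ancestors of 7 (toward the root): 7, 15, 11.
Ancestors of 3: 3, 15, 11.
The deepest node appearing in both lists is 15.

15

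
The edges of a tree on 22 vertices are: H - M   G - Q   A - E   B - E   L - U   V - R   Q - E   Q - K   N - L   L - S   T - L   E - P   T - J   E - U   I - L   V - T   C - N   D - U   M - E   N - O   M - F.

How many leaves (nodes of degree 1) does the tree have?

14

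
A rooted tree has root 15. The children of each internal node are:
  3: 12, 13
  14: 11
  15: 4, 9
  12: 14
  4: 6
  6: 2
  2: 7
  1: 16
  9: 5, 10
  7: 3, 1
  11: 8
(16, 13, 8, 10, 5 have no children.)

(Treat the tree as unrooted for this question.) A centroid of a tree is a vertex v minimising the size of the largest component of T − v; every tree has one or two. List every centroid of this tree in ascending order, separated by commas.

7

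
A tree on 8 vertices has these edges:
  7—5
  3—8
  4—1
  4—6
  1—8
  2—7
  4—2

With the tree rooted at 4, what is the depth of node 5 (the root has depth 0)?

Climbing from 5 to the root: 5 – 7 – 2 – 4. That's 3 steps.

3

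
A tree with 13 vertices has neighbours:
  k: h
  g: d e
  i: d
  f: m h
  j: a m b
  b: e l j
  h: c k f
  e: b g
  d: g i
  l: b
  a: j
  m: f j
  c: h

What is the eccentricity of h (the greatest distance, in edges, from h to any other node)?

8

Distances from h peak at 8, attained at i.
h-f-m-j-b-e-g-d-i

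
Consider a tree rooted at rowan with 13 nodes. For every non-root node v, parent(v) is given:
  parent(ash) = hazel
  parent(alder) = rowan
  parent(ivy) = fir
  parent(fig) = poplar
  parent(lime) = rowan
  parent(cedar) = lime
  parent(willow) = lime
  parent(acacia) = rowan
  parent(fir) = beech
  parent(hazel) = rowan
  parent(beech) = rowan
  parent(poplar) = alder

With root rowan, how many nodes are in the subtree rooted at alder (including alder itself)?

alder's subtree: {alder, poplar, fig}, size 3.

3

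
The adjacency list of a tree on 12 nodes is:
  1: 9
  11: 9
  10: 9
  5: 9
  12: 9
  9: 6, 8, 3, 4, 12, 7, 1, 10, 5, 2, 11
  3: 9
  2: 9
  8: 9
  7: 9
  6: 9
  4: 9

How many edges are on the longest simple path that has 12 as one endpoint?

A farthest node from 12 is 2 (6, 10, 3, 11, 4, 8, 5, 1, 7 also at distance 2).
The path 12-9-2 has 2 edges.

2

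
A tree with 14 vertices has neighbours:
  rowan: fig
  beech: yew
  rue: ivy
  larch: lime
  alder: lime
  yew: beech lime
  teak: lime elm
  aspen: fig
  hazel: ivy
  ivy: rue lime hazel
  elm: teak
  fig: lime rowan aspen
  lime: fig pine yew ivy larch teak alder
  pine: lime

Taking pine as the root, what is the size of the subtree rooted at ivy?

Descendants of ivy (including itself): ivy, hazel, rue. That's 3.

3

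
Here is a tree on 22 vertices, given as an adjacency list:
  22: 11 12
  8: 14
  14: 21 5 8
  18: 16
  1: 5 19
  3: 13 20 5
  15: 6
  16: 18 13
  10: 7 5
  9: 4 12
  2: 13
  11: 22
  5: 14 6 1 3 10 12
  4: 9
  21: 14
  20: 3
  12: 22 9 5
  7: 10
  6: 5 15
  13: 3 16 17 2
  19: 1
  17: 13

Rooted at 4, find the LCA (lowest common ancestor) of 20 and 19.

5

Path 20→root: 20 3 5 12 9 4; path 19→root: 19 1 5 12 9 4.
First common node: 5.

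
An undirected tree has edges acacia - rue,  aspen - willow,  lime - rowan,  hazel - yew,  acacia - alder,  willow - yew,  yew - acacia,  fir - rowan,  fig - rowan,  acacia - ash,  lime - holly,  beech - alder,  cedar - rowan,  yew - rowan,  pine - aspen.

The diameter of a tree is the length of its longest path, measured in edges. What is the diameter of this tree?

6

BFS from holly reaches beech last, at distance 6; BFS from beech confirms no node is farther.
Path: holly - lime - rowan - yew - acacia - alder - beech.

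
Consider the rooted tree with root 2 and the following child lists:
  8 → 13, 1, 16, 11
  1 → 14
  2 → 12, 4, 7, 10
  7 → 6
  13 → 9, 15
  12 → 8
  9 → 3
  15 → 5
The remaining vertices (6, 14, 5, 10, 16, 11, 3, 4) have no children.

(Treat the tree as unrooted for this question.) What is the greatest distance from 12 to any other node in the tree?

A farthest node from 12 is 3 (5 also at distance 4).
The path 12–8–13–9–3 has 4 edges.

4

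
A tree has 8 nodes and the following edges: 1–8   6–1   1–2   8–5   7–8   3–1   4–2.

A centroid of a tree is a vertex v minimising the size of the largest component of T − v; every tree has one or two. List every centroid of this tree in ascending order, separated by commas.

Delete 1: the remaining components have sizes 3, 2, 1, 1. Max 3 ≤ 4, so 1 is a centroid.
Every other node leaves some component of size > 4, so the centroid is unique.

1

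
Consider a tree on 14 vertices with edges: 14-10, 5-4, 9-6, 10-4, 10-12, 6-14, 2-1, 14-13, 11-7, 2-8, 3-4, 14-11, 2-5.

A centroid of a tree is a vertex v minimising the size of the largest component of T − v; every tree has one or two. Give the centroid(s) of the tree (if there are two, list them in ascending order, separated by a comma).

10

If 10 is removed the pieces have sizes 6, 6, 1, all ≤ ⌊14/2⌋ = 7.
Every other node leaves some component of size > 7, so the centroid is unique.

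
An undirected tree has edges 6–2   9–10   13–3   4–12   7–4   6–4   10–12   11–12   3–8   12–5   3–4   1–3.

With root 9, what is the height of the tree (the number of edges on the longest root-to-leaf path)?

A deepest node is 13, reached by 9 → 10 → 12 → 4 → 3 → 13.
That path has 5 edges, so the height is 5.

5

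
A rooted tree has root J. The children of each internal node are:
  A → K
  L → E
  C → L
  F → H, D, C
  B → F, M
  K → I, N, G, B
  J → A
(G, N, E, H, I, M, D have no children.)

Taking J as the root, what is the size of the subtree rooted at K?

12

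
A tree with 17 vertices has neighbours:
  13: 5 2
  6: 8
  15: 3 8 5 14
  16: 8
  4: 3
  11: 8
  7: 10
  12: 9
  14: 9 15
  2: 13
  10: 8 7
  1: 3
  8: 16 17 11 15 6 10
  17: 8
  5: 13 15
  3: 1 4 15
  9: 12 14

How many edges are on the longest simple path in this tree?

6

Starting from 7, a farthest node is 12 at distance 6.
One longest path: 7–10–8–15–14–9–12.
So the diameter is 6.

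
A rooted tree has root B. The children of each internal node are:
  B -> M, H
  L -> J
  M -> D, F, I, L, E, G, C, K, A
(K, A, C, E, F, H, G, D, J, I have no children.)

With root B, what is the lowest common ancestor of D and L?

M

Ancestors of D (toward the root): D, M, B.
Ancestors of L: L, M, B.
The deepest node appearing in both lists is M.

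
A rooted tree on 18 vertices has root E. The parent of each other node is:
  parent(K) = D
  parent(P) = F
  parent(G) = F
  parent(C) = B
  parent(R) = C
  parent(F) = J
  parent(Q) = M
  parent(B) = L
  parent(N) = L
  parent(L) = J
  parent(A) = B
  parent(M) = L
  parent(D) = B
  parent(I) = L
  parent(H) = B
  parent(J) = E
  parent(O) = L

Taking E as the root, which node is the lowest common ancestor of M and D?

Ancestors of M (toward the root): M, L, J, E.
Ancestors of D: D, B, L, J, E.
The deepest node appearing in both lists is L.

L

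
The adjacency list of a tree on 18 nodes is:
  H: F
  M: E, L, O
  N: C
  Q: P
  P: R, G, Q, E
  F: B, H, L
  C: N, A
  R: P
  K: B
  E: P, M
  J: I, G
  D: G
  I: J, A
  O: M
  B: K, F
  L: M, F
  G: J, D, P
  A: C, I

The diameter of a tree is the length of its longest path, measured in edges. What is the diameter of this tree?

A longest path is N – C – A – I – J – G – P – E – M – L – F – B – K, with 12 edges.

12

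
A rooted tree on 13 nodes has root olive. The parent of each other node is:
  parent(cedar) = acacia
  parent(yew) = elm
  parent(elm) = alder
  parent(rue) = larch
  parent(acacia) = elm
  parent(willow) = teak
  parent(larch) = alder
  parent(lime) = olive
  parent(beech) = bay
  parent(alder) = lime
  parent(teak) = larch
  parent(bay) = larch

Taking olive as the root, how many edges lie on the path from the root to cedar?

5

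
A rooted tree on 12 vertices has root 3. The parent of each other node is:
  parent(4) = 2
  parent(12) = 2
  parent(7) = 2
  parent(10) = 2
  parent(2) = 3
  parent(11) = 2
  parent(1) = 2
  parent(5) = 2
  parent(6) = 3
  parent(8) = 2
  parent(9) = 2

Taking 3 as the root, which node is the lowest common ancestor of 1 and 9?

1's ancestor chain is 1, 2, 3 and 9's is 9, 2, 3; they first meet at 2.

2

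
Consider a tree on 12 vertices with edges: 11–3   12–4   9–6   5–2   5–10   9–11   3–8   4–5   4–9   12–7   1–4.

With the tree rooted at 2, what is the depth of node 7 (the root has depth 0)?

4

2–5–4–12–7 — 4 edges.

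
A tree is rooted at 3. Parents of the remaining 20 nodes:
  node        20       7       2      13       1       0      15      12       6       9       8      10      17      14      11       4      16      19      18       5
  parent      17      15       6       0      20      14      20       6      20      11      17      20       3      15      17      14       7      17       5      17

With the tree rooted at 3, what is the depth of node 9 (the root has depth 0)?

3

Path from 3 to 9: 3–17–11–9, which has 3 edges.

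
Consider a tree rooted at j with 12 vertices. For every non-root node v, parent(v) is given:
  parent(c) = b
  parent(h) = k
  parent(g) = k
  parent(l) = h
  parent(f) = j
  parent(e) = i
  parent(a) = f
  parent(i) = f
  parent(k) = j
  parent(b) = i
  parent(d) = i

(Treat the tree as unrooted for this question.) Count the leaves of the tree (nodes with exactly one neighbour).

Degree-1 nodes: a, c, d, e, g, l — 6 of them.

6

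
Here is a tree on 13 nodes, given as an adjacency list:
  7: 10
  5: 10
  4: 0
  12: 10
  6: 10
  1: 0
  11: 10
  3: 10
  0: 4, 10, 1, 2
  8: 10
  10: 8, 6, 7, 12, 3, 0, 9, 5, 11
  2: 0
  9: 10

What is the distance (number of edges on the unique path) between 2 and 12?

3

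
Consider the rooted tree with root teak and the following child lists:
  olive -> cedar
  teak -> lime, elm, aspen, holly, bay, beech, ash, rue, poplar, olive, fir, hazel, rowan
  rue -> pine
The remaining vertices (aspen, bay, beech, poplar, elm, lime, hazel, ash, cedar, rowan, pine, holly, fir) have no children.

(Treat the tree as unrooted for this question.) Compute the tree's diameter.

4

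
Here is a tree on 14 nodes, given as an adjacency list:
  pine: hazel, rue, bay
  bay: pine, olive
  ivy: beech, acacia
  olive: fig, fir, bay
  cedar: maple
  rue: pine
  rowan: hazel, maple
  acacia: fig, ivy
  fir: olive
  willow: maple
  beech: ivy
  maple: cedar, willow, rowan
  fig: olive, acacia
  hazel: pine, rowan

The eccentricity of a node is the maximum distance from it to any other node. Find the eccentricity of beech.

10

Distances from beech peak at 10, attained at willow (cedar also at distance 10).
beech–ivy–acacia–fig–olive–bay–pine–hazel–rowan–maple–willow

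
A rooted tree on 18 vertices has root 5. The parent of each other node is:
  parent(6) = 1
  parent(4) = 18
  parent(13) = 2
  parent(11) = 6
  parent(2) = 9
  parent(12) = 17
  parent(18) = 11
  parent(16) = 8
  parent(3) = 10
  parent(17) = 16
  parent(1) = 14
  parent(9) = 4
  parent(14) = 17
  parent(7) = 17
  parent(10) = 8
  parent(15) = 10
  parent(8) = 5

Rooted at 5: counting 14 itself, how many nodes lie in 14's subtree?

14's subtree: {14, 1, 6, 11, 18, 4, 9, 2, 13}, size 9.

9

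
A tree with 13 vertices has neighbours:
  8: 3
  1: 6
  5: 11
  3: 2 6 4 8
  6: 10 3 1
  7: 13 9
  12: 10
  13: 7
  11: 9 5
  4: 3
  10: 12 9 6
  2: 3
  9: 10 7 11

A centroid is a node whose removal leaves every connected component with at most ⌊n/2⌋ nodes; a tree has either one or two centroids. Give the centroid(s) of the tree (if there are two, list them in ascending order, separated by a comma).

Removing 10 splits the tree into components of sizes 6, 5, 1; the largest is 6 ≤ ⌊13/2⌋ = 6.
Every other node leaves some component of size > 6, so the centroid is unique.

10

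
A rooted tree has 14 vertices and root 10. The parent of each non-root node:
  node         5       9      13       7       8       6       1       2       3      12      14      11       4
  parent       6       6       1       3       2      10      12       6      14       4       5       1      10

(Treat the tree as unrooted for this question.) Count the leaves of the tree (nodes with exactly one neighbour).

5

The leaves are 7, 8, 9, 11, 13.
That is 5 leaves.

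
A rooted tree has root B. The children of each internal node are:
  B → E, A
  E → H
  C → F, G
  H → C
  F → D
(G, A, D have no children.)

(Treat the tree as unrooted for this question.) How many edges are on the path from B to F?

4

Walking from B: B - E - H - C - F. Length 4.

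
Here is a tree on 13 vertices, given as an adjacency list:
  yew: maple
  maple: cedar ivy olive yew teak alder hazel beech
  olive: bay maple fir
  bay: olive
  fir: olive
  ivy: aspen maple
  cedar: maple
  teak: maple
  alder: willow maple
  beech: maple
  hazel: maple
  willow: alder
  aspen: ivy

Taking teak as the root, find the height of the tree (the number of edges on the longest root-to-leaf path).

fir sits deepest: teak–maple–olive–fir — 3 edges from the root.

3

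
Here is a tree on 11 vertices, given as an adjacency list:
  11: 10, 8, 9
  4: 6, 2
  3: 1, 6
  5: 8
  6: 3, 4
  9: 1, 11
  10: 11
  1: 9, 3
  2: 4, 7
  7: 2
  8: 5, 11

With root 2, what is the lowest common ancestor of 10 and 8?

11

10's ancestor chain is 10, 11, 9, 1, 3, 6, 4, 2 and 8's is 8, 11, 9, 1, 3, 6, 4, 2; they first meet at 11.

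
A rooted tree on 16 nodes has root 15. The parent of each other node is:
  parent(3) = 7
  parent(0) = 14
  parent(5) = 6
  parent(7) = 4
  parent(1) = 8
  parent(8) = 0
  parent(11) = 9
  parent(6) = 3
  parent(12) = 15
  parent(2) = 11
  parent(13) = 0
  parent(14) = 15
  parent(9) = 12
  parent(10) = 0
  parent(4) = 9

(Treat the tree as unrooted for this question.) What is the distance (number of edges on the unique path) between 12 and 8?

The path is 12–15–14–0–8, which has 4 edges.

4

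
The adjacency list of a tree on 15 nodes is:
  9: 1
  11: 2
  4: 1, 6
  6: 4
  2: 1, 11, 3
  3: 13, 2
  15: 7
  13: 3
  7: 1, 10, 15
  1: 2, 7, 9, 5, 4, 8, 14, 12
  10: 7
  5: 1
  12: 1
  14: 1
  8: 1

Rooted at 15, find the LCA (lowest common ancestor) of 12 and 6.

1

Path 12→root: 12 1 7 15; path 6→root: 6 4 1 7 15.
First common node: 1.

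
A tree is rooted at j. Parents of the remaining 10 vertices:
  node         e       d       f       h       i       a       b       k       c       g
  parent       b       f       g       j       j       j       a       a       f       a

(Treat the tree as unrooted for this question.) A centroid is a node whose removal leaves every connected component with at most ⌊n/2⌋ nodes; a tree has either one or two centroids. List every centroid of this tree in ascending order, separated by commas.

If a is removed the pieces have sizes 4, 3, 2, 1, all ≤ ⌊11/2⌋ = 5.
Every other node leaves some component of size > 5, so the centroid is unique.

a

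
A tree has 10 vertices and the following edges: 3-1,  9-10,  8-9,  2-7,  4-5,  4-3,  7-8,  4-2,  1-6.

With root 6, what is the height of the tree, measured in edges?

A deepest node is 10, reached by 6 – 1 – 3 – 4 – 2 – 7 – 8 – 9 – 10.
That path has 8 edges, so the height is 8.

8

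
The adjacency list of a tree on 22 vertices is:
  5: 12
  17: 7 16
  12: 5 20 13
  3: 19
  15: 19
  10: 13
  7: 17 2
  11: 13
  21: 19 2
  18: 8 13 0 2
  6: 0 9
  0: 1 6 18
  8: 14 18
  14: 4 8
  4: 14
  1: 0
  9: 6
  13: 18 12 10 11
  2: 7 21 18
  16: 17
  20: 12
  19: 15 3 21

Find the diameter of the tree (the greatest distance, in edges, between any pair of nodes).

A longest path is 16-17-7-2-18-13-12-5, with 7 edges.

7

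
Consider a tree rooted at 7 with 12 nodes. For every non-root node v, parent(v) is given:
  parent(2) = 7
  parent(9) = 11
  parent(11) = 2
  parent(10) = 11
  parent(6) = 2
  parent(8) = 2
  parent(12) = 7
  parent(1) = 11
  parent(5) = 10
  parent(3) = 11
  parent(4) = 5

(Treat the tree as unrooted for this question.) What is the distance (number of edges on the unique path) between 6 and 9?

Walking from 6: 6 – 2 – 11 – 9. Length 3.

3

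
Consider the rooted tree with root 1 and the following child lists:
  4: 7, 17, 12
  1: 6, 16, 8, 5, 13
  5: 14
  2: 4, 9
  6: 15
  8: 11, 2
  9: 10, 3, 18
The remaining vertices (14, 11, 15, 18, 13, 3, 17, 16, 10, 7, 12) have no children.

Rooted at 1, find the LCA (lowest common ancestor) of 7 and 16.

1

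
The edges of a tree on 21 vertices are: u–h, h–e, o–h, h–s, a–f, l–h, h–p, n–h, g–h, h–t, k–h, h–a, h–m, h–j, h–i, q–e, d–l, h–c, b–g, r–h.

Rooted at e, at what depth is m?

2

Path from e to m: e–h–m, which has 2 edges.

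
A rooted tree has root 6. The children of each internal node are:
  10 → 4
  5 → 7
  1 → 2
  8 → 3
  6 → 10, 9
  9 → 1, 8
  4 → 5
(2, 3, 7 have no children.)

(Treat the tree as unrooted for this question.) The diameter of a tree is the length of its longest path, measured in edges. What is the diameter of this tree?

7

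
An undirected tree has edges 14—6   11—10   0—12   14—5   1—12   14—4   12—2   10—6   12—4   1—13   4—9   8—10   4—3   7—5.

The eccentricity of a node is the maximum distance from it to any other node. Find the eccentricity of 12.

A farthest node from 12 is 11 (8 also at distance 5).
The path 12 – 4 – 14 – 6 – 10 – 11 has 5 edges.

5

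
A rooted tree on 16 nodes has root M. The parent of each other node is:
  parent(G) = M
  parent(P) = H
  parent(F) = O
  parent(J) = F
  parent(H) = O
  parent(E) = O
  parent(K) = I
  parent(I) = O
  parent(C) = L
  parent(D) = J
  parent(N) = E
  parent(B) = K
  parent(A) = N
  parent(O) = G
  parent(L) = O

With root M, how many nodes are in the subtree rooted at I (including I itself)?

Descendants of I (including itself): I, K, B. That's 3.

3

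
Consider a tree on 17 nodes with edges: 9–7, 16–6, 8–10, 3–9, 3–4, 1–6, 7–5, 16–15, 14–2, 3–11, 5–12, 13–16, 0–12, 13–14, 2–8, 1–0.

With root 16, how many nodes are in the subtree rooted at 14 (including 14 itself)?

4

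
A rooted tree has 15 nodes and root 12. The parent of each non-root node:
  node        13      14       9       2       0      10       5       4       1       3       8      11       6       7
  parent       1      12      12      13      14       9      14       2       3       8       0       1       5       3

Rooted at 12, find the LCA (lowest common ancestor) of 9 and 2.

12

Path 9→root: 9 12; path 2→root: 2 13 1 3 8 0 14 12.
First common node: 12.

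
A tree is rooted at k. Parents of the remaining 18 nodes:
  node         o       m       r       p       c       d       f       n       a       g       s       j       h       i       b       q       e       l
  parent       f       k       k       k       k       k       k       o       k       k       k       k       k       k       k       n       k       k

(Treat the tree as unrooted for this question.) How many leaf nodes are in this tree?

15

The leaves are a, b, c, d, e, g, h, i, j, l, m, p, q, r, s.
That is 15 leaves.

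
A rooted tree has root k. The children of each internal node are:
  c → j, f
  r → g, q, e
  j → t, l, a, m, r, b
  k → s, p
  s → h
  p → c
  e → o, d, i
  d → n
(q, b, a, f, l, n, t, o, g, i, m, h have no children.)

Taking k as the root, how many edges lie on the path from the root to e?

k–p–c–j–r–e — 5 edges.

5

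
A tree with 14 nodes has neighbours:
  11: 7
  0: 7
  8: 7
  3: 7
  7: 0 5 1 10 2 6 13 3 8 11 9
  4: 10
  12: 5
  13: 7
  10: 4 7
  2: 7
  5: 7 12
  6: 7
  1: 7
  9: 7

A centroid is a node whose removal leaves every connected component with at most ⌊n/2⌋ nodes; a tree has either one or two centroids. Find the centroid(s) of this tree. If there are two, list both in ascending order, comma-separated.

7

Delete 7: the remaining components have sizes 2, 2, 1, 1, 1, 1, 1, 1, 1, 1, 1. Max 2 ≤ 7, so 7 is a centroid.
No neighbour of 7 does as well, so 7 is the unique centroid.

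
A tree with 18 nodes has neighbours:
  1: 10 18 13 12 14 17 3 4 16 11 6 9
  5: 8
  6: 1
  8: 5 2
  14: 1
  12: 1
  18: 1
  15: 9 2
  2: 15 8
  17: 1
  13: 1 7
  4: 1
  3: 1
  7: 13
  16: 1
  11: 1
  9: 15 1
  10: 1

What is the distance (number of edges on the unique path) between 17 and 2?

4

17 – 1 – 9 – 15 – 2: 4 edges.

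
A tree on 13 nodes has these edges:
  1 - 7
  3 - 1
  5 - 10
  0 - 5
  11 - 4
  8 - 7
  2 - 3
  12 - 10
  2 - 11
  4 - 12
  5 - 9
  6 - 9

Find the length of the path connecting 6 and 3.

8

6 - 9 - 5 - 10 - 12 - 4 - 11 - 2 - 3: 8 edges.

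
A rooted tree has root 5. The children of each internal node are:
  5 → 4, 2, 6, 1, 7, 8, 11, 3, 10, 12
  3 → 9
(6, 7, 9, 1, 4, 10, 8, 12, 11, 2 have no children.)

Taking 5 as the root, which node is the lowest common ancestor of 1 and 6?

5

Path 1→root: 1 5; path 6→root: 6 5.
First common node: 5.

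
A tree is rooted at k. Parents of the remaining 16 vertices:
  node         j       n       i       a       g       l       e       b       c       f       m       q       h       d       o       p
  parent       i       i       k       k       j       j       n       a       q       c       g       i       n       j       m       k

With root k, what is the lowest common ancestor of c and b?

Path c→root: c q i k; path b→root: b a k.
First common node: k.

k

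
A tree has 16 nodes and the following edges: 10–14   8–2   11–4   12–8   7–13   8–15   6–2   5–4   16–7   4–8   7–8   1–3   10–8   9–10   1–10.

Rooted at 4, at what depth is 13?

Climbing from 13 to the root: 13 → 7 → 8 → 4. That's 3 steps.

3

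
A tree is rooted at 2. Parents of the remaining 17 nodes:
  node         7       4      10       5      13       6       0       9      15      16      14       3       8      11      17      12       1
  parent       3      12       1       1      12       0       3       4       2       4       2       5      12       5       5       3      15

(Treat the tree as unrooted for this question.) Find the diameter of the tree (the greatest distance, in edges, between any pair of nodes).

8

BFS from 14 reaches 9 last, at distance 8; BFS from 9 confirms no node is farther.
Path: 14–2–15–1–5–3–12–4–9.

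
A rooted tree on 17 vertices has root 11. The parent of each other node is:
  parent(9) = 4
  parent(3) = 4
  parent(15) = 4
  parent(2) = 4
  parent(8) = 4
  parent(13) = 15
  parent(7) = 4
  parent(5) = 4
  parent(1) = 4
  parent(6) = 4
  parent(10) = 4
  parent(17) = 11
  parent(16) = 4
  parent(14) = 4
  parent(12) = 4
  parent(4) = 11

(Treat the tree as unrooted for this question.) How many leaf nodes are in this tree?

Degree-1 nodes: 1, 2, 3, 5, 6, 7, 8, 9, 10, 12, 13, 14, 16, 17 — 14 of them.

14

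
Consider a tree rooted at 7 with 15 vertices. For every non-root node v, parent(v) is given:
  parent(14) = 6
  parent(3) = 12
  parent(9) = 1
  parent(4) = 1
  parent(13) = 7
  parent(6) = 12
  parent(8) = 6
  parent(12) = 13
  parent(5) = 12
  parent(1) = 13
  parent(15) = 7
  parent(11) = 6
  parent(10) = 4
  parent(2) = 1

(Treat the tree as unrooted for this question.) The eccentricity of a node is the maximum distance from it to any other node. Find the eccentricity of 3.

A farthest node from 3 is 10.
The path 3 – 12 – 13 – 1 – 4 – 10 has 5 edges.

5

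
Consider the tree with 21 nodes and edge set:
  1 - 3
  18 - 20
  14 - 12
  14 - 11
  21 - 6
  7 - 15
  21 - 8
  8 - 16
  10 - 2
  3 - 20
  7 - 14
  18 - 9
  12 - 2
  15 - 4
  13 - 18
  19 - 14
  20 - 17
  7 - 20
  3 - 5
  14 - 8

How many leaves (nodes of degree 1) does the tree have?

11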